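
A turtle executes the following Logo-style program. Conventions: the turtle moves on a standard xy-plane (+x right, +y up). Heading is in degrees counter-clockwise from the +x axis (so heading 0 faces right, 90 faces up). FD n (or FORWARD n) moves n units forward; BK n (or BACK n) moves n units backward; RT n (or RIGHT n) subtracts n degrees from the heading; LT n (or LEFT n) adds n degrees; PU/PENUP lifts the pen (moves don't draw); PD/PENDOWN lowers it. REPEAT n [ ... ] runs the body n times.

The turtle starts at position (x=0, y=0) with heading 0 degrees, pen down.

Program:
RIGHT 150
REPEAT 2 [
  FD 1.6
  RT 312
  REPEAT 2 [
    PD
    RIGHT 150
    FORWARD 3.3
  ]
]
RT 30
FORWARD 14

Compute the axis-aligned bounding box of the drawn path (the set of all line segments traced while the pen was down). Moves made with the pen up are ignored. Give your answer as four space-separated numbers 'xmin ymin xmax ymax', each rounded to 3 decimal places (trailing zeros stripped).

Answer: -2.405 -2.88 11.235 8.364

Derivation:
Executing turtle program step by step:
Start: pos=(0,0), heading=0, pen down
RT 150: heading 0 -> 210
REPEAT 2 [
  -- iteration 1/2 --
  FD 1.6: (0,0) -> (-1.386,-0.8) [heading=210, draw]
  RT 312: heading 210 -> 258
  REPEAT 2 [
    -- iteration 1/2 --
    PD: pen down
    RT 150: heading 258 -> 108
    FD 3.3: (-1.386,-0.8) -> (-2.405,2.338) [heading=108, draw]
    -- iteration 2/2 --
    PD: pen down
    RT 150: heading 108 -> 318
    FD 3.3: (-2.405,2.338) -> (0.047,0.13) [heading=318, draw]
  ]
  -- iteration 2/2 --
  FD 1.6: (0.047,0.13) -> (1.236,-0.94) [heading=318, draw]
  RT 312: heading 318 -> 6
  REPEAT 2 [
    -- iteration 1/2 --
    PD: pen down
    RT 150: heading 6 -> 216
    FD 3.3: (1.236,-0.94) -> (-1.434,-2.88) [heading=216, draw]
    -- iteration 2/2 --
    PD: pen down
    RT 150: heading 216 -> 66
    FD 3.3: (-1.434,-2.88) -> (-0.092,0.135) [heading=66, draw]
  ]
]
RT 30: heading 66 -> 36
FD 14: (-0.092,0.135) -> (11.235,8.364) [heading=36, draw]
Final: pos=(11.235,8.364), heading=36, 7 segment(s) drawn

Segment endpoints: x in {-2.405, -1.434, -1.386, -0.092, 0, 0.047, 1.236, 11.235}, y in {-2.88, -0.94, -0.8, 0, 0.13, 0.135, 2.338, 8.364}
xmin=-2.405, ymin=-2.88, xmax=11.235, ymax=8.364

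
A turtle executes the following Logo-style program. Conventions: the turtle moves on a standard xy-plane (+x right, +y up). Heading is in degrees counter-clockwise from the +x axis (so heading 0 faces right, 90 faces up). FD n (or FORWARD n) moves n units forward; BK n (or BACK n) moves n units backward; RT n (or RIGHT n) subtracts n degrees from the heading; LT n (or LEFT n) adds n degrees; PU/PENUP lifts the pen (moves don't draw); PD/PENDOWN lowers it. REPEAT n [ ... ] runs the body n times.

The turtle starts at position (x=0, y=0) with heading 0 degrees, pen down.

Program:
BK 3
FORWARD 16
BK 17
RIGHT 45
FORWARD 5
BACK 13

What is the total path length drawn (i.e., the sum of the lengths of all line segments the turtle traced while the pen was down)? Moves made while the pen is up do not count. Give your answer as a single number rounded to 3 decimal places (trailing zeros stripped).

Executing turtle program step by step:
Start: pos=(0,0), heading=0, pen down
BK 3: (0,0) -> (-3,0) [heading=0, draw]
FD 16: (-3,0) -> (13,0) [heading=0, draw]
BK 17: (13,0) -> (-4,0) [heading=0, draw]
RT 45: heading 0 -> 315
FD 5: (-4,0) -> (-0.464,-3.536) [heading=315, draw]
BK 13: (-0.464,-3.536) -> (-9.657,5.657) [heading=315, draw]
Final: pos=(-9.657,5.657), heading=315, 5 segment(s) drawn

Segment lengths:
  seg 1: (0,0) -> (-3,0), length = 3
  seg 2: (-3,0) -> (13,0), length = 16
  seg 3: (13,0) -> (-4,0), length = 17
  seg 4: (-4,0) -> (-0.464,-3.536), length = 5
  seg 5: (-0.464,-3.536) -> (-9.657,5.657), length = 13
Total = 54

Answer: 54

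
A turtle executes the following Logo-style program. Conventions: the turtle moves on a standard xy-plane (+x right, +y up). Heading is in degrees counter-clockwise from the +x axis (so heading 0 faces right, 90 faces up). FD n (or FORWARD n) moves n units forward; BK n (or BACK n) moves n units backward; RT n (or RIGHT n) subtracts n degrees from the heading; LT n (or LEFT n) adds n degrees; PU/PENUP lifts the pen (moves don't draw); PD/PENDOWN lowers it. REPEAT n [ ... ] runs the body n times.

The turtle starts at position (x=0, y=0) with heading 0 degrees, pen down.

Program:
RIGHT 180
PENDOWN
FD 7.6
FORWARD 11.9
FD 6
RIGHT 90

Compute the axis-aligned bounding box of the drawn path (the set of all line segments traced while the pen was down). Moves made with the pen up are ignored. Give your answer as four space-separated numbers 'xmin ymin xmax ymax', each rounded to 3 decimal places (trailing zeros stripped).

Answer: -25.5 0 0 0

Derivation:
Executing turtle program step by step:
Start: pos=(0,0), heading=0, pen down
RT 180: heading 0 -> 180
PD: pen down
FD 7.6: (0,0) -> (-7.6,0) [heading=180, draw]
FD 11.9: (-7.6,0) -> (-19.5,0) [heading=180, draw]
FD 6: (-19.5,0) -> (-25.5,0) [heading=180, draw]
RT 90: heading 180 -> 90
Final: pos=(-25.5,0), heading=90, 3 segment(s) drawn

Segment endpoints: x in {-25.5, -19.5, -7.6, 0}, y in {0, 0, 0, 0}
xmin=-25.5, ymin=0, xmax=0, ymax=0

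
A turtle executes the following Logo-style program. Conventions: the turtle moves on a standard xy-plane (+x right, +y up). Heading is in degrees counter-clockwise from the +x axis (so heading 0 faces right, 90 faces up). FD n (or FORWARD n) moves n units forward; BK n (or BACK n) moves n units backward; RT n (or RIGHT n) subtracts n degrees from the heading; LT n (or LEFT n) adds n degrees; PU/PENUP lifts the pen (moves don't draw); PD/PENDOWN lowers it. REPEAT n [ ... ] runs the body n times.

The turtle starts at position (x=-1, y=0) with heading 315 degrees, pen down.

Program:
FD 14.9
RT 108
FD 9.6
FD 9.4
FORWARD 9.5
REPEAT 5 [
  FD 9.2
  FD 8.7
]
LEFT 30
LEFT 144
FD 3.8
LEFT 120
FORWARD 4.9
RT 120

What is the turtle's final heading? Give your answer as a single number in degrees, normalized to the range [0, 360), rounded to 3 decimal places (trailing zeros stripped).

Answer: 21

Derivation:
Executing turtle program step by step:
Start: pos=(-1,0), heading=315, pen down
FD 14.9: (-1,0) -> (9.536,-10.536) [heading=315, draw]
RT 108: heading 315 -> 207
FD 9.6: (9.536,-10.536) -> (0.982,-14.894) [heading=207, draw]
FD 9.4: (0.982,-14.894) -> (-7.393,-19.162) [heading=207, draw]
FD 9.5: (-7.393,-19.162) -> (-15.858,-23.475) [heading=207, draw]
REPEAT 5 [
  -- iteration 1/5 --
  FD 9.2: (-15.858,-23.475) -> (-24.055,-27.651) [heading=207, draw]
  FD 8.7: (-24.055,-27.651) -> (-31.807,-31.601) [heading=207, draw]
  -- iteration 2/5 --
  FD 9.2: (-31.807,-31.601) -> (-40.004,-35.778) [heading=207, draw]
  FD 8.7: (-40.004,-35.778) -> (-47.756,-39.727) [heading=207, draw]
  -- iteration 3/5 --
  FD 9.2: (-47.756,-39.727) -> (-55.953,-43.904) [heading=207, draw]
  FD 8.7: (-55.953,-43.904) -> (-63.705,-47.854) [heading=207, draw]
  -- iteration 4/5 --
  FD 9.2: (-63.705,-47.854) -> (-71.902,-52.031) [heading=207, draw]
  FD 8.7: (-71.902,-52.031) -> (-79.654,-55.98) [heading=207, draw]
  -- iteration 5/5 --
  FD 9.2: (-79.654,-55.98) -> (-87.851,-60.157) [heading=207, draw]
  FD 8.7: (-87.851,-60.157) -> (-95.603,-64.107) [heading=207, draw]
]
LT 30: heading 207 -> 237
LT 144: heading 237 -> 21
FD 3.8: (-95.603,-64.107) -> (-92.055,-62.745) [heading=21, draw]
LT 120: heading 21 -> 141
FD 4.9: (-92.055,-62.745) -> (-95.863,-59.661) [heading=141, draw]
RT 120: heading 141 -> 21
Final: pos=(-95.863,-59.661), heading=21, 16 segment(s) drawn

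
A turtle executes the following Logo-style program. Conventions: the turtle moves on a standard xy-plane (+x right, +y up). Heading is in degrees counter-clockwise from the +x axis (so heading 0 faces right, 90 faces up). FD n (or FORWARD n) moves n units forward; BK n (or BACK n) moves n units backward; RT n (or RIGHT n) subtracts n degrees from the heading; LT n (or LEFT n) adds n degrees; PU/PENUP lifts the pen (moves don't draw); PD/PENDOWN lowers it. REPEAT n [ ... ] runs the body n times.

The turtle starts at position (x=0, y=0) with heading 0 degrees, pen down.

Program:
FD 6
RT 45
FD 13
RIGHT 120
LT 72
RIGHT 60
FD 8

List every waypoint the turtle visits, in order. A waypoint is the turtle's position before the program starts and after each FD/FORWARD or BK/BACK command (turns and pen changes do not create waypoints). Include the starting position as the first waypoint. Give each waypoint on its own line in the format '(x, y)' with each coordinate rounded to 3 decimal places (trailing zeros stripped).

Answer: (0, 0)
(6, 0)
(15.192, -9.192)
(8.064, -12.824)

Derivation:
Executing turtle program step by step:
Start: pos=(0,0), heading=0, pen down
FD 6: (0,0) -> (6,0) [heading=0, draw]
RT 45: heading 0 -> 315
FD 13: (6,0) -> (15.192,-9.192) [heading=315, draw]
RT 120: heading 315 -> 195
LT 72: heading 195 -> 267
RT 60: heading 267 -> 207
FD 8: (15.192,-9.192) -> (8.064,-12.824) [heading=207, draw]
Final: pos=(8.064,-12.824), heading=207, 3 segment(s) drawn
Waypoints (4 total):
(0, 0)
(6, 0)
(15.192, -9.192)
(8.064, -12.824)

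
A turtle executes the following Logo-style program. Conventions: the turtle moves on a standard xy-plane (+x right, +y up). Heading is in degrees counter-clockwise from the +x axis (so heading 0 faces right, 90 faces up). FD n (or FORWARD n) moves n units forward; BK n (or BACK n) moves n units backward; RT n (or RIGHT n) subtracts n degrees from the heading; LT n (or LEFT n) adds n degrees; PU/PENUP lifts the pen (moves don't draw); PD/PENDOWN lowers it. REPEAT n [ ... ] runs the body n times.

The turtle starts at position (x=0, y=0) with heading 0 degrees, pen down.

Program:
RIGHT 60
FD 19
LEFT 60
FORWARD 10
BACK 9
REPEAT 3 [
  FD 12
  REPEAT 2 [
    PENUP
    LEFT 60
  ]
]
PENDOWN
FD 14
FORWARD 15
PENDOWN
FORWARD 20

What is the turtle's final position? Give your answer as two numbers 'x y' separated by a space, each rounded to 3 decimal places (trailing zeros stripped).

Answer: 59.5 -16.454

Derivation:
Executing turtle program step by step:
Start: pos=(0,0), heading=0, pen down
RT 60: heading 0 -> 300
FD 19: (0,0) -> (9.5,-16.454) [heading=300, draw]
LT 60: heading 300 -> 0
FD 10: (9.5,-16.454) -> (19.5,-16.454) [heading=0, draw]
BK 9: (19.5,-16.454) -> (10.5,-16.454) [heading=0, draw]
REPEAT 3 [
  -- iteration 1/3 --
  FD 12: (10.5,-16.454) -> (22.5,-16.454) [heading=0, draw]
  REPEAT 2 [
    -- iteration 1/2 --
    PU: pen up
    LT 60: heading 0 -> 60
    -- iteration 2/2 --
    PU: pen up
    LT 60: heading 60 -> 120
  ]
  -- iteration 2/3 --
  FD 12: (22.5,-16.454) -> (16.5,-6.062) [heading=120, move]
  REPEAT 2 [
    -- iteration 1/2 --
    PU: pen up
    LT 60: heading 120 -> 180
    -- iteration 2/2 --
    PU: pen up
    LT 60: heading 180 -> 240
  ]
  -- iteration 3/3 --
  FD 12: (16.5,-6.062) -> (10.5,-16.454) [heading=240, move]
  REPEAT 2 [
    -- iteration 1/2 --
    PU: pen up
    LT 60: heading 240 -> 300
    -- iteration 2/2 --
    PU: pen up
    LT 60: heading 300 -> 0
  ]
]
PD: pen down
FD 14: (10.5,-16.454) -> (24.5,-16.454) [heading=0, draw]
FD 15: (24.5,-16.454) -> (39.5,-16.454) [heading=0, draw]
PD: pen down
FD 20: (39.5,-16.454) -> (59.5,-16.454) [heading=0, draw]
Final: pos=(59.5,-16.454), heading=0, 7 segment(s) drawn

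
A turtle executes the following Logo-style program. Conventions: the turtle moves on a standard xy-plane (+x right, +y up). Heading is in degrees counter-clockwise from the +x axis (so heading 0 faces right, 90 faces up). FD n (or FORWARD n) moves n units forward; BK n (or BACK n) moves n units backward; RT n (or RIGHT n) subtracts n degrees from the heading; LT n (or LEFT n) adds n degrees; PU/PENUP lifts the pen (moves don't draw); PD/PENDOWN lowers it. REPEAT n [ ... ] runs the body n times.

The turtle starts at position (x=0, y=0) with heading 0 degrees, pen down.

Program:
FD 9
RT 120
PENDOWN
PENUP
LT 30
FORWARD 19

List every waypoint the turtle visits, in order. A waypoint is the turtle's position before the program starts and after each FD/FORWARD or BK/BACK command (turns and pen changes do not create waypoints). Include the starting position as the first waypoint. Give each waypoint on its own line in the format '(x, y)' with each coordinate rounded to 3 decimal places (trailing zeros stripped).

Answer: (0, 0)
(9, 0)
(9, -19)

Derivation:
Executing turtle program step by step:
Start: pos=(0,0), heading=0, pen down
FD 9: (0,0) -> (9,0) [heading=0, draw]
RT 120: heading 0 -> 240
PD: pen down
PU: pen up
LT 30: heading 240 -> 270
FD 19: (9,0) -> (9,-19) [heading=270, move]
Final: pos=(9,-19), heading=270, 1 segment(s) drawn
Waypoints (3 total):
(0, 0)
(9, 0)
(9, -19)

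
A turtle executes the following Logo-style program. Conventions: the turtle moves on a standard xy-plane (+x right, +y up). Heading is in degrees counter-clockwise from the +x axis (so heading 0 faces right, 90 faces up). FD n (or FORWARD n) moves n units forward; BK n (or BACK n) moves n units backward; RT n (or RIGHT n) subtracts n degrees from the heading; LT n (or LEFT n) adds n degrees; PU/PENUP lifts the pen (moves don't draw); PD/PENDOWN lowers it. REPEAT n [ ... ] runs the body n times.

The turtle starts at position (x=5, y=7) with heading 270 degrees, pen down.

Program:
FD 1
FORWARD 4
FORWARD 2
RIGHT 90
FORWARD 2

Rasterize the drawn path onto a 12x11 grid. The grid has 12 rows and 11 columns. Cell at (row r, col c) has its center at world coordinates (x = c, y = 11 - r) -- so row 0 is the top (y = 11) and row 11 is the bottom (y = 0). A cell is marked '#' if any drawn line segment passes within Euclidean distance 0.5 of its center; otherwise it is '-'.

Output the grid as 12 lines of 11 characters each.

Segment 0: (5,7) -> (5,6)
Segment 1: (5,6) -> (5,2)
Segment 2: (5,2) -> (5,0)
Segment 3: (5,0) -> (3,0)

Answer: -----------
-----------
-----------
-----------
-----#-----
-----#-----
-----#-----
-----#-----
-----#-----
-----#-----
-----#-----
---###-----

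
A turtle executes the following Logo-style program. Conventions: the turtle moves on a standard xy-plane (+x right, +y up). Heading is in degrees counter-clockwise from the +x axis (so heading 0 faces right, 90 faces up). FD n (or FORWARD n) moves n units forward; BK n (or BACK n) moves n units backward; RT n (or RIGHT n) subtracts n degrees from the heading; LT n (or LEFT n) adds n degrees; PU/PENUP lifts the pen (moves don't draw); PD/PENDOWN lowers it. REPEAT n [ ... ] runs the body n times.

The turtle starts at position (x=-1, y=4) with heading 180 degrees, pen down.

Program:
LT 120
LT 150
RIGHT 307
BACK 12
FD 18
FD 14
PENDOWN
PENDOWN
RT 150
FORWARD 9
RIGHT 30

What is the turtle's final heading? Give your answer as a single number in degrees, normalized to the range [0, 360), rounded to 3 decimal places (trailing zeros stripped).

Answer: 323

Derivation:
Executing turtle program step by step:
Start: pos=(-1,4), heading=180, pen down
LT 120: heading 180 -> 300
LT 150: heading 300 -> 90
RT 307: heading 90 -> 143
BK 12: (-1,4) -> (8.584,-3.222) [heading=143, draw]
FD 18: (8.584,-3.222) -> (-5.792,7.611) [heading=143, draw]
FD 14: (-5.792,7.611) -> (-16.973,16.036) [heading=143, draw]
PD: pen down
PD: pen down
RT 150: heading 143 -> 353
FD 9: (-16.973,16.036) -> (-8.04,14.939) [heading=353, draw]
RT 30: heading 353 -> 323
Final: pos=(-8.04,14.939), heading=323, 4 segment(s) drawn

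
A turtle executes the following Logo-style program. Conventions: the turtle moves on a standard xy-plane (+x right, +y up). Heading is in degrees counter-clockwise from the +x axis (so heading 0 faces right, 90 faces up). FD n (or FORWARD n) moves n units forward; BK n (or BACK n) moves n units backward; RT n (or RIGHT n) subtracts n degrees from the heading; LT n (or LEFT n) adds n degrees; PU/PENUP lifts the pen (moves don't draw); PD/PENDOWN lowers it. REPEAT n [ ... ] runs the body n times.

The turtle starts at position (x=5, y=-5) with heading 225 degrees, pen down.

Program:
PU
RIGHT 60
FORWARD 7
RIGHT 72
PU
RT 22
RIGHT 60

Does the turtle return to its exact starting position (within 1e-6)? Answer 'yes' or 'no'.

Answer: no

Derivation:
Executing turtle program step by step:
Start: pos=(5,-5), heading=225, pen down
PU: pen up
RT 60: heading 225 -> 165
FD 7: (5,-5) -> (-1.761,-3.188) [heading=165, move]
RT 72: heading 165 -> 93
PU: pen up
RT 22: heading 93 -> 71
RT 60: heading 71 -> 11
Final: pos=(-1.761,-3.188), heading=11, 0 segment(s) drawn

Start position: (5, -5)
Final position: (-1.761, -3.188)
Distance = 7; >= 1e-6 -> NOT closed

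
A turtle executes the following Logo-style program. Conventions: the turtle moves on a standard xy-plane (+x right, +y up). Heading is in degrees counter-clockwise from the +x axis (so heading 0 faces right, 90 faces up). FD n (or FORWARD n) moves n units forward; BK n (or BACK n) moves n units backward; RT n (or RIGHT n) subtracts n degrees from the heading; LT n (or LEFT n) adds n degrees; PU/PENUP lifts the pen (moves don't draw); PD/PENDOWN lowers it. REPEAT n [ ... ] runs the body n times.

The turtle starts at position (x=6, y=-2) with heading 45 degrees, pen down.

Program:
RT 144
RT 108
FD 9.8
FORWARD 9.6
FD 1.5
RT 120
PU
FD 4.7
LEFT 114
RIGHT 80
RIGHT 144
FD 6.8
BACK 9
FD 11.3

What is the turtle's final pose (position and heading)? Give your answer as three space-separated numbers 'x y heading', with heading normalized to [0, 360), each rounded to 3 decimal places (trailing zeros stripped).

Answer: -6.633 1.181 283

Derivation:
Executing turtle program step by step:
Start: pos=(6,-2), heading=45, pen down
RT 144: heading 45 -> 261
RT 108: heading 261 -> 153
FD 9.8: (6,-2) -> (-2.732,2.449) [heading=153, draw]
FD 9.6: (-2.732,2.449) -> (-11.286,6.807) [heading=153, draw]
FD 1.5: (-11.286,6.807) -> (-12.622,7.488) [heading=153, draw]
RT 120: heading 153 -> 33
PU: pen up
FD 4.7: (-12.622,7.488) -> (-8.68,10.048) [heading=33, move]
LT 114: heading 33 -> 147
RT 80: heading 147 -> 67
RT 144: heading 67 -> 283
FD 6.8: (-8.68,10.048) -> (-7.151,3.422) [heading=283, move]
BK 9: (-7.151,3.422) -> (-9.175,12.192) [heading=283, move]
FD 11.3: (-9.175,12.192) -> (-6.633,1.181) [heading=283, move]
Final: pos=(-6.633,1.181), heading=283, 3 segment(s) drawn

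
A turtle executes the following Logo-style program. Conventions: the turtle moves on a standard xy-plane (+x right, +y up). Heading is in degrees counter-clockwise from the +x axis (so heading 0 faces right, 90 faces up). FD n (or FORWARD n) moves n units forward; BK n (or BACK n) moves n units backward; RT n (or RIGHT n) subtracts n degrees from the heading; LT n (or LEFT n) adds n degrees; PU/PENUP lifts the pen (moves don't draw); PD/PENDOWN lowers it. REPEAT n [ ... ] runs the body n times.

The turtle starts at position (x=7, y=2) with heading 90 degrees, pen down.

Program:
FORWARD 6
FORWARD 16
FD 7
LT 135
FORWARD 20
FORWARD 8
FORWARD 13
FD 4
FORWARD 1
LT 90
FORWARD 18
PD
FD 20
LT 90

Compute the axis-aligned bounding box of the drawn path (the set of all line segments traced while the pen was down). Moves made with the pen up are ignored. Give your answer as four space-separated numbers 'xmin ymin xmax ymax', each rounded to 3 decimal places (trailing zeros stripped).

Executing turtle program step by step:
Start: pos=(7,2), heading=90, pen down
FD 6: (7,2) -> (7,8) [heading=90, draw]
FD 16: (7,8) -> (7,24) [heading=90, draw]
FD 7: (7,24) -> (7,31) [heading=90, draw]
LT 135: heading 90 -> 225
FD 20: (7,31) -> (-7.142,16.858) [heading=225, draw]
FD 8: (-7.142,16.858) -> (-12.799,11.201) [heading=225, draw]
FD 13: (-12.799,11.201) -> (-21.991,2.009) [heading=225, draw]
FD 4: (-21.991,2.009) -> (-24.82,-0.82) [heading=225, draw]
FD 1: (-24.82,-0.82) -> (-25.527,-1.527) [heading=225, draw]
LT 90: heading 225 -> 315
FD 18: (-25.527,-1.527) -> (-12.799,-14.255) [heading=315, draw]
PD: pen down
FD 20: (-12.799,-14.255) -> (1.343,-28.397) [heading=315, draw]
LT 90: heading 315 -> 45
Final: pos=(1.343,-28.397), heading=45, 10 segment(s) drawn

Segment endpoints: x in {-25.527, -24.82, -21.991, -12.799, -12.799, -7.142, 1.343, 7, 7}, y in {-28.397, -14.255, -1.527, -0.82, 2, 2.009, 8, 11.201, 16.858, 24, 31}
xmin=-25.527, ymin=-28.397, xmax=7, ymax=31

Answer: -25.527 -28.397 7 31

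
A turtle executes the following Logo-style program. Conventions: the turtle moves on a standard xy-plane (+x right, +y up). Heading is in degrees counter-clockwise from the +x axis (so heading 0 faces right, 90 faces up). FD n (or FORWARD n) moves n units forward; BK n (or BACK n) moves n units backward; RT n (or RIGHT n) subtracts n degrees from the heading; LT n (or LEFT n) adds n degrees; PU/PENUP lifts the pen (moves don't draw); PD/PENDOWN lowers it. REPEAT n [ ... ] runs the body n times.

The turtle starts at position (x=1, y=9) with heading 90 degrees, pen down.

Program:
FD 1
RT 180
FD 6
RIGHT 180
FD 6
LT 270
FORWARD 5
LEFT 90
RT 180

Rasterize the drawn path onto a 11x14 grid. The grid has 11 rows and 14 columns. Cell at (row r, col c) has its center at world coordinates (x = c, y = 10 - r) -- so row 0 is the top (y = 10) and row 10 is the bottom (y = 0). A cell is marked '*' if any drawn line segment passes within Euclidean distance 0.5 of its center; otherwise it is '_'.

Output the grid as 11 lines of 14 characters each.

Answer: _******_______
_*____________
_*____________
_*____________
_*____________
_*____________
_*____________
______________
______________
______________
______________

Derivation:
Segment 0: (1,9) -> (1,10)
Segment 1: (1,10) -> (1,4)
Segment 2: (1,4) -> (1,10)
Segment 3: (1,10) -> (6,10)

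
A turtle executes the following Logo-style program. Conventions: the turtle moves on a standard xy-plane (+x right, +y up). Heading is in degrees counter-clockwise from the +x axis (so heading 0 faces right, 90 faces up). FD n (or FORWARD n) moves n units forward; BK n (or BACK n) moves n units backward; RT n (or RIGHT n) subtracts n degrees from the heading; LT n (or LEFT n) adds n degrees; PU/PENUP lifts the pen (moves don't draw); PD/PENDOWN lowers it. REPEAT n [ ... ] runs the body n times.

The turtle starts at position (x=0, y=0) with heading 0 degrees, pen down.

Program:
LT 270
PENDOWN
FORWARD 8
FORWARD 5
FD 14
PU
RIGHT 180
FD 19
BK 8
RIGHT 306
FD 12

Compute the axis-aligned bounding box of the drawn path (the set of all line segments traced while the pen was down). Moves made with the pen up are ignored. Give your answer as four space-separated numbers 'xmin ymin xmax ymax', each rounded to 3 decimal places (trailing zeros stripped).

Answer: 0 -27 0 0

Derivation:
Executing turtle program step by step:
Start: pos=(0,0), heading=0, pen down
LT 270: heading 0 -> 270
PD: pen down
FD 8: (0,0) -> (0,-8) [heading=270, draw]
FD 5: (0,-8) -> (0,-13) [heading=270, draw]
FD 14: (0,-13) -> (0,-27) [heading=270, draw]
PU: pen up
RT 180: heading 270 -> 90
FD 19: (0,-27) -> (0,-8) [heading=90, move]
BK 8: (0,-8) -> (0,-16) [heading=90, move]
RT 306: heading 90 -> 144
FD 12: (0,-16) -> (-9.708,-8.947) [heading=144, move]
Final: pos=(-9.708,-8.947), heading=144, 3 segment(s) drawn

Segment endpoints: x in {0, 0, 0, 0}, y in {-27, -13, -8, 0}
xmin=0, ymin=-27, xmax=0, ymax=0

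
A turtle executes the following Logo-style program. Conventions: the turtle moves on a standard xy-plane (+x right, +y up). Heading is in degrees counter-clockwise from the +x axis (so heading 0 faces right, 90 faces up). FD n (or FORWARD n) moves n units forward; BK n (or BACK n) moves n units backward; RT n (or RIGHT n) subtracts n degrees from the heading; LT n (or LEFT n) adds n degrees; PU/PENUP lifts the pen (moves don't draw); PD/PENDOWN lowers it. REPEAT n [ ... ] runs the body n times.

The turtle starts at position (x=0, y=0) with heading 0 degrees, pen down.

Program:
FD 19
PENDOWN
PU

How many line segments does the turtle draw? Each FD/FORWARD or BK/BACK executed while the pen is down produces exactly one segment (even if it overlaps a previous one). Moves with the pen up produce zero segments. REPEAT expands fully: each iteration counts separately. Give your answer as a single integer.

Answer: 1

Derivation:
Executing turtle program step by step:
Start: pos=(0,0), heading=0, pen down
FD 19: (0,0) -> (19,0) [heading=0, draw]
PD: pen down
PU: pen up
Final: pos=(19,0), heading=0, 1 segment(s) drawn
Segments drawn: 1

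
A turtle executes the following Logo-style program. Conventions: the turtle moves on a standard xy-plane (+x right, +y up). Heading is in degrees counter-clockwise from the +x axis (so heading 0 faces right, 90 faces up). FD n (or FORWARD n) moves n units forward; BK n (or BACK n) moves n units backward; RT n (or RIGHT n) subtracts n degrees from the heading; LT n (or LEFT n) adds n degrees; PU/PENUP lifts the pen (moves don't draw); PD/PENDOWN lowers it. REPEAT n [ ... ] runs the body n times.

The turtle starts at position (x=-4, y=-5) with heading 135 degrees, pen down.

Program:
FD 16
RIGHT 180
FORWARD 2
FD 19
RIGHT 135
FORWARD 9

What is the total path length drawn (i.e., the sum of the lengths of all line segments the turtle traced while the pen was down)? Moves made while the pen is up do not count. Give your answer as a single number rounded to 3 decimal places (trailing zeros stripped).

Answer: 46

Derivation:
Executing turtle program step by step:
Start: pos=(-4,-5), heading=135, pen down
FD 16: (-4,-5) -> (-15.314,6.314) [heading=135, draw]
RT 180: heading 135 -> 315
FD 2: (-15.314,6.314) -> (-13.899,4.899) [heading=315, draw]
FD 19: (-13.899,4.899) -> (-0.464,-8.536) [heading=315, draw]
RT 135: heading 315 -> 180
FD 9: (-0.464,-8.536) -> (-9.464,-8.536) [heading=180, draw]
Final: pos=(-9.464,-8.536), heading=180, 4 segment(s) drawn

Segment lengths:
  seg 1: (-4,-5) -> (-15.314,6.314), length = 16
  seg 2: (-15.314,6.314) -> (-13.899,4.899), length = 2
  seg 3: (-13.899,4.899) -> (-0.464,-8.536), length = 19
  seg 4: (-0.464,-8.536) -> (-9.464,-8.536), length = 9
Total = 46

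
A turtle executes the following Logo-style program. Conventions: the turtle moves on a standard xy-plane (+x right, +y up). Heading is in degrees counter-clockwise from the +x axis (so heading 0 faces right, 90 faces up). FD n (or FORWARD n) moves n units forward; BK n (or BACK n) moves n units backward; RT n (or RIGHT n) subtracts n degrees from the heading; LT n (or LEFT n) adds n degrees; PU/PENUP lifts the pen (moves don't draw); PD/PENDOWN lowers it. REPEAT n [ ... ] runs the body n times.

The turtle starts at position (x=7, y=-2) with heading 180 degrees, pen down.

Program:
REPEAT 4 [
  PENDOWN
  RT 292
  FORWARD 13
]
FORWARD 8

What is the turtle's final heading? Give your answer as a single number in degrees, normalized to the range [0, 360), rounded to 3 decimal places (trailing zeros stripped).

Executing turtle program step by step:
Start: pos=(7,-2), heading=180, pen down
REPEAT 4 [
  -- iteration 1/4 --
  PD: pen down
  RT 292: heading 180 -> 248
  FD 13: (7,-2) -> (2.13,-14.053) [heading=248, draw]
  -- iteration 2/4 --
  PD: pen down
  RT 292: heading 248 -> 316
  FD 13: (2.13,-14.053) -> (11.482,-23.084) [heading=316, draw]
  -- iteration 3/4 --
  PD: pen down
  RT 292: heading 316 -> 24
  FD 13: (11.482,-23.084) -> (23.358,-17.796) [heading=24, draw]
  -- iteration 4/4 --
  PD: pen down
  RT 292: heading 24 -> 92
  FD 13: (23.358,-17.796) -> (22.904,-4.804) [heading=92, draw]
]
FD 8: (22.904,-4.804) -> (22.625,3.191) [heading=92, draw]
Final: pos=(22.625,3.191), heading=92, 5 segment(s) drawn

Answer: 92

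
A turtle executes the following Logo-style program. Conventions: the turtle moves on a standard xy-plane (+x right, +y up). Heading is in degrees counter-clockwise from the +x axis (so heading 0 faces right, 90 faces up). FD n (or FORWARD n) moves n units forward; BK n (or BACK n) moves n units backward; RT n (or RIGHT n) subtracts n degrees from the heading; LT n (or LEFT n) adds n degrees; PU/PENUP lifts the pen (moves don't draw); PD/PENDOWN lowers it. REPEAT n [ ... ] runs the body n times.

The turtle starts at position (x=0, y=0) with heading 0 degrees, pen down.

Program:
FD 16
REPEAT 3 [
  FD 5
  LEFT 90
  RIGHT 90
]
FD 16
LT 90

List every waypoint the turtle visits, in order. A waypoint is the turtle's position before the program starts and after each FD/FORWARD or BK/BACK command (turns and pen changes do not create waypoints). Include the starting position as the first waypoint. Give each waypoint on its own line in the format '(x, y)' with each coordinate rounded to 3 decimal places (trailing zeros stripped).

Executing turtle program step by step:
Start: pos=(0,0), heading=0, pen down
FD 16: (0,0) -> (16,0) [heading=0, draw]
REPEAT 3 [
  -- iteration 1/3 --
  FD 5: (16,0) -> (21,0) [heading=0, draw]
  LT 90: heading 0 -> 90
  RT 90: heading 90 -> 0
  -- iteration 2/3 --
  FD 5: (21,0) -> (26,0) [heading=0, draw]
  LT 90: heading 0 -> 90
  RT 90: heading 90 -> 0
  -- iteration 3/3 --
  FD 5: (26,0) -> (31,0) [heading=0, draw]
  LT 90: heading 0 -> 90
  RT 90: heading 90 -> 0
]
FD 16: (31,0) -> (47,0) [heading=0, draw]
LT 90: heading 0 -> 90
Final: pos=(47,0), heading=90, 5 segment(s) drawn
Waypoints (6 total):
(0, 0)
(16, 0)
(21, 0)
(26, 0)
(31, 0)
(47, 0)

Answer: (0, 0)
(16, 0)
(21, 0)
(26, 0)
(31, 0)
(47, 0)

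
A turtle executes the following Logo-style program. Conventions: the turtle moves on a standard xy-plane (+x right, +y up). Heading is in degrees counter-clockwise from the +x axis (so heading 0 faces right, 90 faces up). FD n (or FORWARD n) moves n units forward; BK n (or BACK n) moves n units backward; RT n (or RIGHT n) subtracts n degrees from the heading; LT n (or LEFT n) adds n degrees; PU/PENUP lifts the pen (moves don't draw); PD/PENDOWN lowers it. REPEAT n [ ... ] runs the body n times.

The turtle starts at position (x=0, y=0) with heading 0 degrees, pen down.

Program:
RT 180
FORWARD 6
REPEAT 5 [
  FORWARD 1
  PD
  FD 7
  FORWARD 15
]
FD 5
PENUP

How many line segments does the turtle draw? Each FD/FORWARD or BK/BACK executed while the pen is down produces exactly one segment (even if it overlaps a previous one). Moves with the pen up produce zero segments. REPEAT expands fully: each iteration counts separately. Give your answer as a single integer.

Answer: 17

Derivation:
Executing turtle program step by step:
Start: pos=(0,0), heading=0, pen down
RT 180: heading 0 -> 180
FD 6: (0,0) -> (-6,0) [heading=180, draw]
REPEAT 5 [
  -- iteration 1/5 --
  FD 1: (-6,0) -> (-7,0) [heading=180, draw]
  PD: pen down
  FD 7: (-7,0) -> (-14,0) [heading=180, draw]
  FD 15: (-14,0) -> (-29,0) [heading=180, draw]
  -- iteration 2/5 --
  FD 1: (-29,0) -> (-30,0) [heading=180, draw]
  PD: pen down
  FD 7: (-30,0) -> (-37,0) [heading=180, draw]
  FD 15: (-37,0) -> (-52,0) [heading=180, draw]
  -- iteration 3/5 --
  FD 1: (-52,0) -> (-53,0) [heading=180, draw]
  PD: pen down
  FD 7: (-53,0) -> (-60,0) [heading=180, draw]
  FD 15: (-60,0) -> (-75,0) [heading=180, draw]
  -- iteration 4/5 --
  FD 1: (-75,0) -> (-76,0) [heading=180, draw]
  PD: pen down
  FD 7: (-76,0) -> (-83,0) [heading=180, draw]
  FD 15: (-83,0) -> (-98,0) [heading=180, draw]
  -- iteration 5/5 --
  FD 1: (-98,0) -> (-99,0) [heading=180, draw]
  PD: pen down
  FD 7: (-99,0) -> (-106,0) [heading=180, draw]
  FD 15: (-106,0) -> (-121,0) [heading=180, draw]
]
FD 5: (-121,0) -> (-126,0) [heading=180, draw]
PU: pen up
Final: pos=(-126,0), heading=180, 17 segment(s) drawn
Segments drawn: 17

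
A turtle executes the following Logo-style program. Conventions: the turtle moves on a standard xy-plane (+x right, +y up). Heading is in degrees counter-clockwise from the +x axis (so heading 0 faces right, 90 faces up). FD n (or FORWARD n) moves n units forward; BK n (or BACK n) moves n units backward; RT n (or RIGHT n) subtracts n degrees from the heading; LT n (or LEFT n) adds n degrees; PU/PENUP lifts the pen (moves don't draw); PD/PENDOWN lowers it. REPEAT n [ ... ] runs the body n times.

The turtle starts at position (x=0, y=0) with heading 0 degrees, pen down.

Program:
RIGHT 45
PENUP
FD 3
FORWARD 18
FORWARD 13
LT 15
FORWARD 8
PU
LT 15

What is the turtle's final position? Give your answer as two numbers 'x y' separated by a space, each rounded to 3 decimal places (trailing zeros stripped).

Answer: 30.97 -28.042

Derivation:
Executing turtle program step by step:
Start: pos=(0,0), heading=0, pen down
RT 45: heading 0 -> 315
PU: pen up
FD 3: (0,0) -> (2.121,-2.121) [heading=315, move]
FD 18: (2.121,-2.121) -> (14.849,-14.849) [heading=315, move]
FD 13: (14.849,-14.849) -> (24.042,-24.042) [heading=315, move]
LT 15: heading 315 -> 330
FD 8: (24.042,-24.042) -> (30.97,-28.042) [heading=330, move]
PU: pen up
LT 15: heading 330 -> 345
Final: pos=(30.97,-28.042), heading=345, 0 segment(s) drawn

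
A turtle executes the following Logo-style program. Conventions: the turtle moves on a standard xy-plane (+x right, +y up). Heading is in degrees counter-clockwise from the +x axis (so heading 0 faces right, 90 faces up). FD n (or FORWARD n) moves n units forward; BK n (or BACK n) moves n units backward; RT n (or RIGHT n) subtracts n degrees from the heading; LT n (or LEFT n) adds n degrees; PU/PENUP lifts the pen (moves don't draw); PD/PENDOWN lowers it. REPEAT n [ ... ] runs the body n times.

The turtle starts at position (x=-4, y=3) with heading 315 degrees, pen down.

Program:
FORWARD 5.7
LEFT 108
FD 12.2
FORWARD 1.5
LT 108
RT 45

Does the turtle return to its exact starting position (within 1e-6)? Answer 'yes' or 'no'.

Executing turtle program step by step:
Start: pos=(-4,3), heading=315, pen down
FD 5.7: (-4,3) -> (0.031,-1.031) [heading=315, draw]
LT 108: heading 315 -> 63
FD 12.2: (0.031,-1.031) -> (5.569,9.84) [heading=63, draw]
FD 1.5: (5.569,9.84) -> (6.25,11.176) [heading=63, draw]
LT 108: heading 63 -> 171
RT 45: heading 171 -> 126
Final: pos=(6.25,11.176), heading=126, 3 segment(s) drawn

Start position: (-4, 3)
Final position: (6.25, 11.176)
Distance = 13.112; >= 1e-6 -> NOT closed

Answer: no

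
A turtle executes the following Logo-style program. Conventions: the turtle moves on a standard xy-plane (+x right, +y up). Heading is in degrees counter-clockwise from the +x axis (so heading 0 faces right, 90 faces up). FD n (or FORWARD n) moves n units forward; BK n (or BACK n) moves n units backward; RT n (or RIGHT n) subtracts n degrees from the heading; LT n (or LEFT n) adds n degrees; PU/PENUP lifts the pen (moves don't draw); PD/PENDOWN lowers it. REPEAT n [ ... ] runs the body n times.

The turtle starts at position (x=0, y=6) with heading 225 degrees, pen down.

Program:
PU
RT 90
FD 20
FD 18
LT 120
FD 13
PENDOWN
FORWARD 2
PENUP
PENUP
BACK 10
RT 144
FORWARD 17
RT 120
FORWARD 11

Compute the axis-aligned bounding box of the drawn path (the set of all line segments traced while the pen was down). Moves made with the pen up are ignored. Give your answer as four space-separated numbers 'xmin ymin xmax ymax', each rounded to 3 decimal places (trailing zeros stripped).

Answer: -30.752 18.381 -30.235 20.313

Derivation:
Executing turtle program step by step:
Start: pos=(0,6), heading=225, pen down
PU: pen up
RT 90: heading 225 -> 135
FD 20: (0,6) -> (-14.142,20.142) [heading=135, move]
FD 18: (-14.142,20.142) -> (-26.87,32.87) [heading=135, move]
LT 120: heading 135 -> 255
FD 13: (-26.87,32.87) -> (-30.235,20.313) [heading=255, move]
PD: pen down
FD 2: (-30.235,20.313) -> (-30.752,18.381) [heading=255, draw]
PU: pen up
PU: pen up
BK 10: (-30.752,18.381) -> (-28.164,28.04) [heading=255, move]
RT 144: heading 255 -> 111
FD 17: (-28.164,28.04) -> (-34.256,43.911) [heading=111, move]
RT 120: heading 111 -> 351
FD 11: (-34.256,43.911) -> (-23.392,42.191) [heading=351, move]
Final: pos=(-23.392,42.191), heading=351, 1 segment(s) drawn

Segment endpoints: x in {-30.752, -30.235}, y in {18.381, 20.313}
xmin=-30.752, ymin=18.381, xmax=-30.235, ymax=20.313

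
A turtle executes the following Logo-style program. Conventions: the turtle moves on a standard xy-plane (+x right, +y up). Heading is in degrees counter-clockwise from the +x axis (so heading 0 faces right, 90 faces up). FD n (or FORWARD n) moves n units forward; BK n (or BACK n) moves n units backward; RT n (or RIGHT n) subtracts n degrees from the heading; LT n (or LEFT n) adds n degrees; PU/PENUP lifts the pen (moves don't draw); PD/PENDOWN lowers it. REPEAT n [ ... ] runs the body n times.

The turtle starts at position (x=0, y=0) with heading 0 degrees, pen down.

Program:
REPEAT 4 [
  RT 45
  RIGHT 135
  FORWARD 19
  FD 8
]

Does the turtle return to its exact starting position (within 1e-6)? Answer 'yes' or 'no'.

Answer: yes

Derivation:
Executing turtle program step by step:
Start: pos=(0,0), heading=0, pen down
REPEAT 4 [
  -- iteration 1/4 --
  RT 45: heading 0 -> 315
  RT 135: heading 315 -> 180
  FD 19: (0,0) -> (-19,0) [heading=180, draw]
  FD 8: (-19,0) -> (-27,0) [heading=180, draw]
  -- iteration 2/4 --
  RT 45: heading 180 -> 135
  RT 135: heading 135 -> 0
  FD 19: (-27,0) -> (-8,0) [heading=0, draw]
  FD 8: (-8,0) -> (0,0) [heading=0, draw]
  -- iteration 3/4 --
  RT 45: heading 0 -> 315
  RT 135: heading 315 -> 180
  FD 19: (0,0) -> (-19,0) [heading=180, draw]
  FD 8: (-19,0) -> (-27,0) [heading=180, draw]
  -- iteration 4/4 --
  RT 45: heading 180 -> 135
  RT 135: heading 135 -> 0
  FD 19: (-27,0) -> (-8,0) [heading=0, draw]
  FD 8: (-8,0) -> (0,0) [heading=0, draw]
]
Final: pos=(0,0), heading=0, 8 segment(s) drawn

Start position: (0, 0)
Final position: (0, 0)
Distance = 0; < 1e-6 -> CLOSED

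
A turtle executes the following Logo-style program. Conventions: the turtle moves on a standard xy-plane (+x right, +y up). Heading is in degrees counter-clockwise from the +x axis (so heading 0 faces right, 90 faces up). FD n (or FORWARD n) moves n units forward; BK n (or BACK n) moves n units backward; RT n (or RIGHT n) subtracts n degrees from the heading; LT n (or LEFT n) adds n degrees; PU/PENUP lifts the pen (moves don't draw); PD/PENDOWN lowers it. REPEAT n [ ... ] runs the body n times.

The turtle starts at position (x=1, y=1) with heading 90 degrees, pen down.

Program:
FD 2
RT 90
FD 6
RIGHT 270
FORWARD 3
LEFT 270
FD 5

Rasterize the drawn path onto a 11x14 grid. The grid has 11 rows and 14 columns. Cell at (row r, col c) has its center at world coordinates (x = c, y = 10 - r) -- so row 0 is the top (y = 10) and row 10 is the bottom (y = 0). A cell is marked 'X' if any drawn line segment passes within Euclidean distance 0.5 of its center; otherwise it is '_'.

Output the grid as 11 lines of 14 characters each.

Segment 0: (1,1) -> (1,3)
Segment 1: (1,3) -> (7,3)
Segment 2: (7,3) -> (7,6)
Segment 3: (7,6) -> (12,6)

Answer: ______________
______________
______________
______________
_______XXXXXX_
_______X______
_______X______
_XXXXXXX______
_X____________
_X____________
______________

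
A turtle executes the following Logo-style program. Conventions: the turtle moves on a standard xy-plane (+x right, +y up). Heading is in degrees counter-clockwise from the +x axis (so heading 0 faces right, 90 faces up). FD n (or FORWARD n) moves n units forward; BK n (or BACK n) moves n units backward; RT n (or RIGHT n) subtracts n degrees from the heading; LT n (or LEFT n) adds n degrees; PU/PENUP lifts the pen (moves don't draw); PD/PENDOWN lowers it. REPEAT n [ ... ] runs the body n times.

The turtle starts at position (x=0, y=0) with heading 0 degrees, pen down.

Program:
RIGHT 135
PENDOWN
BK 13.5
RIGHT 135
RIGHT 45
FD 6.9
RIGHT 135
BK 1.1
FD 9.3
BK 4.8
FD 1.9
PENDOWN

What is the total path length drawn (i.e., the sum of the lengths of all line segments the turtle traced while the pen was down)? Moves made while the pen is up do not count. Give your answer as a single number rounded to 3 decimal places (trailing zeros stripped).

Answer: 37.5

Derivation:
Executing turtle program step by step:
Start: pos=(0,0), heading=0, pen down
RT 135: heading 0 -> 225
PD: pen down
BK 13.5: (0,0) -> (9.546,9.546) [heading=225, draw]
RT 135: heading 225 -> 90
RT 45: heading 90 -> 45
FD 6.9: (9.546,9.546) -> (14.425,14.425) [heading=45, draw]
RT 135: heading 45 -> 270
BK 1.1: (14.425,14.425) -> (14.425,15.525) [heading=270, draw]
FD 9.3: (14.425,15.525) -> (14.425,6.225) [heading=270, draw]
BK 4.8: (14.425,6.225) -> (14.425,11.025) [heading=270, draw]
FD 1.9: (14.425,11.025) -> (14.425,9.125) [heading=270, draw]
PD: pen down
Final: pos=(14.425,9.125), heading=270, 6 segment(s) drawn

Segment lengths:
  seg 1: (0,0) -> (9.546,9.546), length = 13.5
  seg 2: (9.546,9.546) -> (14.425,14.425), length = 6.9
  seg 3: (14.425,14.425) -> (14.425,15.525), length = 1.1
  seg 4: (14.425,15.525) -> (14.425,6.225), length = 9.3
  seg 5: (14.425,6.225) -> (14.425,11.025), length = 4.8
  seg 6: (14.425,11.025) -> (14.425,9.125), length = 1.9
Total = 37.5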